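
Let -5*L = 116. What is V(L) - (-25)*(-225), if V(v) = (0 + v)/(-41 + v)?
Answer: -1805509/321 ≈ -5624.6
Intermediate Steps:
L = -116/5 (L = -1/5*116 = -116/5 ≈ -23.200)
V(v) = v/(-41 + v)
V(L) - (-25)*(-225) = -116/(5*(-41 - 116/5)) - (-25)*(-225) = -116/(5*(-321/5)) - 1*5625 = -116/5*(-5/321) - 5625 = 116/321 - 5625 = -1805509/321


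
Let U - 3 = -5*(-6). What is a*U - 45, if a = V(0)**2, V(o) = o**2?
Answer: -45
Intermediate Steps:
U = 33 (U = 3 - 5*(-6) = 3 + 30 = 33)
a = 0 (a = (0**2)**2 = 0**2 = 0)
a*U - 45 = 0*33 - 45 = 0 - 45 = -45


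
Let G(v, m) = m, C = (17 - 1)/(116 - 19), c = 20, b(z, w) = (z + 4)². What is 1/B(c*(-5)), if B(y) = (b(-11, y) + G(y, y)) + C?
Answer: -97/4931 ≈ -0.019671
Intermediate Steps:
b(z, w) = (4 + z)²
C = 16/97 ≈ 0.16495
B(y) = 4769/97 + y (B(y) = ((4 - 11)² + y) + 16/97 = ((-7)² + y) + 16/97 = (49 + y) + 16/97 = 4769/97 + y)
1/B(c*(-5)) = 1/(4769/97 + 20*(-5)) = 1/(4769/97 - 100) = 1/(-4931/97) = -97/4931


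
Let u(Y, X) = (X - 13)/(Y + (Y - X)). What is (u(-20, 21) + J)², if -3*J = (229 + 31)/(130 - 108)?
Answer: 67141636/4052169 ≈ 16.569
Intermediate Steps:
u(Y, X) = (-13 + X)/(-X + 2*Y)
J = -130/33 (J = -(229 + 31)/(3*(130 - 108)) = -260/(3*22) = -⅓*130/11 = -130/33 ≈ -3.9394)
(u(-20, 21) + J)² = ((13 - 1*21)/(21 - 2*(-20)) - 130/33)² = ((13 - 21)/(21 + 40) - 130/33)² = (-8/61 - 130/33)² = (-8194/2013)² = 67141636/4052169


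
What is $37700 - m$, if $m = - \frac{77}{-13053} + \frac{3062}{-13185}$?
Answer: $\frac{2162784133847}{57367935} \approx 37700.0$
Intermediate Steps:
$m = - \frac{12984347}{57367935}$ ($m = \left(-77\right) \left(- \frac{1}{13053}\right) + 3062 \left(- \frac{1}{13185}\right) = \frac{77}{13053} - \frac{3062}{13185} = - \frac{12984347}{57367935} \approx -0.22633$)
$37700 - m = 37700 - - \frac{12984347}{57367935} = 37700 + \frac{12984347}{57367935} = \frac{2162784133847}{57367935}$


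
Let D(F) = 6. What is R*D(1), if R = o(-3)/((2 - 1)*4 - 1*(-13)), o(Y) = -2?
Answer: -12/17 ≈ -0.70588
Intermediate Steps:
R = -2/17 (R = -2/((2 - 1)*4 - 1*(-13)) = -2/(1*4 + 13) = -2/(4 + 13) = -2/17 ≈ -0.11765)
R*D(1) = -2/17*6 = -12/17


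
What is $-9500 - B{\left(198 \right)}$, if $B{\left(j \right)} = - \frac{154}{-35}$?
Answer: $- \frac{47522}{5} \approx -9504.4$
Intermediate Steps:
$B{\left(j \right)} = \frac{22}{5}$ ($B{\left(j \right)} = \left(-154\right) \left(- \frac{1}{35}\right) = \frac{22}{5}$)
$-9500 - B{\left(198 \right)} = -9500 - \frac{22}{5} = - \frac{47522}{5}$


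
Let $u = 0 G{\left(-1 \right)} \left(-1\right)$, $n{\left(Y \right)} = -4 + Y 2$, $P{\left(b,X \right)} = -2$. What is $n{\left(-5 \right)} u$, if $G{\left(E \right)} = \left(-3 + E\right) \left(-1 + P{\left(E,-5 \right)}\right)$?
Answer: $0$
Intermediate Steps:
$n{\left(Y \right)} = -4 + 2 Y$
$G{\left(E \right)} = 9 - 3 E$ ($G{\left(E \right)} = \left(-3 + E\right) \left(-1 - 2\right) = \left(-3 + E\right) \left(-3\right) = 9 - 3 E$)
$u = 0$ ($u = 0 \left(9 - -3\right) \left(-1\right) = 0 \left(9 + 3\right) \left(-1\right) = 0 \cdot 12 \left(-1\right) = 0 \left(-1\right) = 0$)
$n{\left(-5 \right)} u = \left(-4 + 2 \left(-5\right)\right) 0 = \left(-4 - 10\right) 0 = \left(-14\right) 0 = 0$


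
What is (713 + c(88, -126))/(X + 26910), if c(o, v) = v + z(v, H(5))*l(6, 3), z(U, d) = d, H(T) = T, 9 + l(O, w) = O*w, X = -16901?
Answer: 632/10009 ≈ 0.063143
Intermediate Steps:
l(O, w) = -9 + O*w
c(o, v) = 45 + v (c(o, v) = v + 5*(-9 + 6*3) = v + 5*(-9 + 18) = v + 5*9 = v + 45 = 45 + v)
(713 + c(88, -126))/(X + 26910) = (713 + (45 - 126))/(-16901 + 26910) = (713 - 81)/10009 = 632*(1/10009) = 632/10009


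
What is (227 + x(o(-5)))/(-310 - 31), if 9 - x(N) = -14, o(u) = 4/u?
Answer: -250/341 ≈ -0.73314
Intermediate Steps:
x(N) = 23 (x(N) = 9 - 1*(-14) = 9 + 14 = 23)
(227 + x(o(-5)))/(-310 - 31) = (227 + 23)/(-310 - 31) = 250/(-341) = 250*(-1/341) = -250/341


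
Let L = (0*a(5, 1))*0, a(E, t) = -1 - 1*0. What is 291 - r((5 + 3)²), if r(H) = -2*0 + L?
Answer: 291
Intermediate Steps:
a(E, t) = -1 (a(E, t) = -1 + 0 = -1)
L = 0 (L = (0*(-1))*0 = 0*0 = 0)
r(H) = 0 (r(H) = -2*0 + 0 = 0 + 0 = 0)
291 - r((5 + 3)²) = 291 - 1*0 = 291 + 0 = 291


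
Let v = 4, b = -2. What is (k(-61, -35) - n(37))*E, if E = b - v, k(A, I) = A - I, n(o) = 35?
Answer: 366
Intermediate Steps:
E = -6 (E = -2 - 1*4 = -2 - 4 = -6)
(k(-61, -35) - n(37))*E = ((-61 - 1*(-35)) - 1*35)*(-6) = ((-61 + 35) - 35)*(-6) = (-26 - 35)*(-6) = -61*(-6) = 366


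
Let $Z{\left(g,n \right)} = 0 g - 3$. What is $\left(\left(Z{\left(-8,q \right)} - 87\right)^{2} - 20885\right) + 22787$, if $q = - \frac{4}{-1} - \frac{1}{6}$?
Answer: $10002$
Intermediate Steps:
$q = \frac{23}{6}$ ($q = \left(-4\right) \left(-1\right) - \frac{1}{6} = 4 - \frac{1}{6} = \frac{23}{6} \approx 3.8333$)
$Z{\left(g,n \right)} = -3$ ($Z{\left(g,n \right)} = 0 - 3 = -3$)
$\left(\left(Z{\left(-8,q \right)} - 87\right)^{2} - 20885\right) + 22787 = \left(\left(-3 - 87\right)^{2} - 20885\right) + 22787 = \left(\left(-90\right)^{2} - 20885\right) + 22787 = \left(8100 - 20885\right) + 22787 = -12785 + 22787 = 10002$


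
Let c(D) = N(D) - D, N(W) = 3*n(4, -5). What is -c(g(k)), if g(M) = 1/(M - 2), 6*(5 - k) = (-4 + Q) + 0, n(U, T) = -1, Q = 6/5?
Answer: 171/52 ≈ 3.2885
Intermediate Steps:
Q = 6/5 (Q = 6*(⅕) = 6/5 ≈ 1.2000)
N(W) = -3 (N(W) = 3*(-1) = -3)
k = 82/15 (k = 5 - ((-4 + 6/5) + 0)/6 = 5 - (-14/5 + 0)/6 = 5 - ⅙*(-14/5) = 5 + 7/15 = 82/15 ≈ 5.4667)
g(M) = 1/(-2 + M)
c(D) = -3 - D
-c(g(k)) = -(-3 - 1/(-2 + 82/15)) = -(-3 - 1/52/15) = -(-3 - 1*15/52) = -(-3 - 15/52) = -1*(-171/52) = 171/52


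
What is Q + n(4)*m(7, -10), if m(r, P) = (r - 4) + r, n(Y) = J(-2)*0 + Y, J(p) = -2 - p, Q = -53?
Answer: -13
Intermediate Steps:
n(Y) = Y (n(Y) = (-2 - 1*(-2))*0 + Y = (-2 + 2)*0 + Y = 0*0 + Y = 0 + Y = Y)
m(r, P) = -4 + 2*r (m(r, P) = (-4 + r) + r = -4 + 2*r)
Q + n(4)*m(7, -10) = -53 + 4*(-4 + 2*7) = -53 + 4*(-4 + 14) = -53 + 4*10 = -53 + 40 = -13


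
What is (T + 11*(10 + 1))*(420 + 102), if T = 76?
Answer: 102834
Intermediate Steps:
(T + 11*(10 + 1))*(420 + 102) = (76 + 11*(10 + 1))*(420 + 102) = (76 + 11*11)*522 = (76 + 121)*522 = 197*522 = 102834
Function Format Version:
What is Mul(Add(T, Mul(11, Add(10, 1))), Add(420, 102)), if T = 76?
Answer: 102834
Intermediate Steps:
Mul(Add(T, Mul(11, Add(10, 1))), Add(420, 102)) = Mul(Add(76, Mul(11, Add(10, 1))), Add(420, 102)) = Mul(Add(76, Mul(11, 11)), 522) = Mul(Add(76, 121), 522) = Mul(197, 522) = 102834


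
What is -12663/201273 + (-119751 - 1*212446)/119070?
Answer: -22790023397/7988525370 ≈ -2.8528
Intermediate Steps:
-12663/201273 + (-119751 - 1*212446)/119070 = -12663*1/201273 + (-119751 - 212446)*(1/119070) = -4221/67091 - 332197*1/119070 = -4221/67091 - 332197/119070 = -22790023397/7988525370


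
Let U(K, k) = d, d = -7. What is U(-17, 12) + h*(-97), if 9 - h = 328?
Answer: 30936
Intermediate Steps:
U(K, k) = -7
h = -319 (h = 9 - 1*328 = 9 - 328 = -319)
U(-17, 12) + h*(-97) = -7 - 319*(-97) = -7 + 30943 = 30936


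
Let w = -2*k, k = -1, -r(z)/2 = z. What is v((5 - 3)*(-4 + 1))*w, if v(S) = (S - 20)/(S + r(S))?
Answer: -26/3 ≈ -8.6667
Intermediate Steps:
r(z) = -2*z
v(S) = -(-20 + S)/S (v(S) = (S - 20)/(S - 2*S) = (-20 + S)/((-S)) = (-20 + S)*(-1/S) = -(-20 + S)/S)
w = 2 (w = -2*(-1) = 2)
v((5 - 3)*(-4 + 1))*w = ((20 - (5 - 3)*(-4 + 1))/(((5 - 3)*(-4 + 1))))*2 = ((20 - 2*(-3))/((2*(-3))))*2 = ((20 - 1*(-6))/(-6))*2 = -(20 + 6)/6*2 = -1/6*26*2 = -13/3*2 = -26/3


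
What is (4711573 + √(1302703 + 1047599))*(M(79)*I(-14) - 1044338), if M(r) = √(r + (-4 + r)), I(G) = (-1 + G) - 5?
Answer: -2*(522169 + 10*√154)*(4711573 + √2350302) ≈ -4.9232e+12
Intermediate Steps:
I(G) = -6 + G
M(r) = √(-4 + 2*r)
(4711573 + √(1302703 + 1047599))*(M(79)*I(-14) - 1044338) = (4711573 + √(1302703 + 1047599))*(√(-4 + 2*79)*(-6 - 14) - 1044338) = (4711573 + √2350302)*(√(-4 + 158)*(-20) - 1044338) = (4711573 + √2350302)*(√154*(-20) - 1044338) = (4711573 + √2350302)*(-20*√154 - 1044338) = (4711573 + √2350302)*(-1044338 - 20*√154) = (-1044338 - 20*√154)*(4711573 + √2350302)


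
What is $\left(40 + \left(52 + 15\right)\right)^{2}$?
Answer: $11449$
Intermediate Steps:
$\left(40 + \left(52 + 15\right)\right)^{2} = \left(40 + 67\right)^{2} = 107^{2} = 11449$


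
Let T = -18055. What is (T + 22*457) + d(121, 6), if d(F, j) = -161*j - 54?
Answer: -9021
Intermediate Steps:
d(F, j) = -54 - 161*j
(T + 22*457) + d(121, 6) = (-18055 + 22*457) + (-54 - 161*6) = (-18055 + 10054) + (-54 - 966) = -8001 - 1020 = -9021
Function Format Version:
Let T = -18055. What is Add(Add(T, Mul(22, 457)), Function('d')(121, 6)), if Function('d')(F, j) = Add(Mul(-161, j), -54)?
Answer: -9021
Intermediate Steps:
Function('d')(F, j) = Add(-54, Mul(-161, j))
Add(Add(T, Mul(22, 457)), Function('d')(121, 6)) = Add(Add(-18055, Mul(22, 457)), Add(-54, Mul(-161, 6))) = Add(Add(-18055, 10054), Add(-54, -966)) = Add(-8001, -1020) = -9021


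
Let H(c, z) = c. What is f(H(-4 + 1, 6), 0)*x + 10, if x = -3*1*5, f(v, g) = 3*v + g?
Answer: 145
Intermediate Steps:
f(v, g) = g + 3*v
x = -15 (x = -3*5 = -15)
f(H(-4 + 1, 6), 0)*x + 10 = (0 + 3*(-4 + 1))*(-15) + 10 = (0 + 3*(-3))*(-15) + 10 = (0 - 9)*(-15) + 10 = -9*(-15) + 10 = 135 + 10 = 145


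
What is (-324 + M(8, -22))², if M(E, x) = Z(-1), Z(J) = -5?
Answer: 108241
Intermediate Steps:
M(E, x) = -5
(-324 + M(8, -22))² = (-324 - 5)² = (-329)² = 108241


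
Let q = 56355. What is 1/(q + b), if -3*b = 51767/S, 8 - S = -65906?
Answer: 197742/11143698643 ≈ 1.7745e-5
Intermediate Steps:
S = 65914 (S = 8 - 1*(-65906) = 8 + 65906 = 65914)
b = -51767/197742 (b = -51767/(3*65914) = -⅓*51767/65914 = -51767/197742 ≈ -0.26179)
1/(q + b) = 1/(56355 - 51767/197742) = 1/(11143698643/197742) = 197742/11143698643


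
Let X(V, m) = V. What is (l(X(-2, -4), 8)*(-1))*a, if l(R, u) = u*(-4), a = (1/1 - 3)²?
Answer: 128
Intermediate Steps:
a = 4 (a = (1 - 3)² = (-2)² = 4)
l(R, u) = -4*u
(l(X(-2, -4), 8)*(-1))*a = (-4*8*(-1))*4 = -32*(-1)*4 = 32*4 = 128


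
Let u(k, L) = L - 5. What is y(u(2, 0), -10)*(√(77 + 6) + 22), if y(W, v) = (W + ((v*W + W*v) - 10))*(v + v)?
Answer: -37400 - 1700*√83 ≈ -52888.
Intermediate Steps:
u(k, L) = -5 + L
y(W, v) = 2*v*(-10 + W + 2*W*v) (y(W, v) = (W + ((W*v + W*v) - 10))*(2*v) = (W + (2*W*v - 10))*(2*v) = (W + (-10 + 2*W*v))*(2*v) = (-10 + W + 2*W*v)*(2*v) = 2*v*(-10 + W + 2*W*v))
y(u(2, 0), -10)*(√(77 + 6) + 22) = (2*(-10)*(-10 + (-5 + 0) + 2*(-5 + 0)*(-10)))*(√(77 + 6) + 22) = (2*(-10)*(-10 - 5 + 2*(-5)*(-10)))*(√83 + 22) = (2*(-10)*(-10 - 5 + 100))*(22 + √83) = (2*(-10)*85)*(22 + √83) = -1700*(22 + √83) = -37400 - 1700*√83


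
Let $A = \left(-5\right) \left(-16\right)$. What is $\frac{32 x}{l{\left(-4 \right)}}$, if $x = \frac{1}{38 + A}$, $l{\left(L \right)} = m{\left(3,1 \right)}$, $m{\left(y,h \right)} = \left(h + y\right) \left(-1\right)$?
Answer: $- \frac{4}{59} \approx -0.067797$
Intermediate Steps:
$A = 80$
$m{\left(y,h \right)} = - h - y$
$l{\left(L \right)} = -4$ ($l{\left(L \right)} = \left(-1\right) 1 - 3 = -1 - 3 = -4$)
$x = \frac{1}{118}$ ($x = \frac{1}{38 + 80} = \frac{1}{118} \approx 0.0084746$)
$\frac{32 x}{l{\left(-4 \right)}} = \frac{32 \cdot \frac{1}{118}}{-4} = \frac{16}{59} \left(- \frac{1}{4}\right) = - \frac{4}{59}$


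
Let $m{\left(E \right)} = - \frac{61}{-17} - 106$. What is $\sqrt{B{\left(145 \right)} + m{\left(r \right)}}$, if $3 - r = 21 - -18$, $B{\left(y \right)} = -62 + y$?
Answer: $\frac{i \sqrt{5610}}{17} \approx 4.4059 i$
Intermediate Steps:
$r = -36$ ($r = 3 - \left(21 - -18\right) = 3 - \left(21 + 18\right) = 3 - 39 = -36$)
$m{\left(E \right)} = - \frac{1741}{17}$ ($m{\left(E \right)} = \left(-61\right) \left(- \frac{1}{17}\right) - 106 = \frac{61}{17} - 106 = - \frac{1741}{17}$)
$\sqrt{B{\left(145 \right)} + m{\left(r \right)}} = \sqrt{\left(-62 + 145\right) - \frac{1741}{17}} = \sqrt{83 - \frac{1741}{17}} = \sqrt{- \frac{330}{17}} = \frac{i \sqrt{5610}}{17}$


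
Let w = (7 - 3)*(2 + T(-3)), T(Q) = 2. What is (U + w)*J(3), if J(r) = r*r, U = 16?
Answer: 288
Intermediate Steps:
J(r) = r**2
w = 16 (w = (7 - 3)*(2 + 2) = 4*4 = 16)
(U + w)*J(3) = (16 + 16)*3**2 = 32*9 = 288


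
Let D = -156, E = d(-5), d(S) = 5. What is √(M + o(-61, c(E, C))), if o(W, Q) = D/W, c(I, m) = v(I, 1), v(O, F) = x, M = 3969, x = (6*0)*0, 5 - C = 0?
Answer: √14778165/61 ≈ 63.020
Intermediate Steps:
C = 5 (C = 5 - 1*0 = 5 + 0 = 5)
x = 0 (x = 0*0 = 0)
E = 5
v(O, F) = 0
c(I, m) = 0
o(W, Q) = -156/W
√(M + o(-61, c(E, C))) = √(3969 - 156/(-61)) = √(3969 - 156*(-1/61)) = √(3969 + 156/61) = √(242265/61) = √14778165/61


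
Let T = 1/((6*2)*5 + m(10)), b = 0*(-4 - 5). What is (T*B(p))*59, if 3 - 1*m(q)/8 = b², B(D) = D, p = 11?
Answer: 649/84 ≈ 7.7262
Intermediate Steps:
b = 0 (b = 0*(-9) = 0)
m(q) = 24 (m(q) = 24 - 8*0² = 24 - 8*0 = 24 + 0 = 24)
T = 1/84 (T = 1/((6*2)*5 + 24) = 1/(12*5 + 24) = 1/(60 + 24) = 1/84 ≈ 0.011905)
(T*B(p))*59 = ((1/84)*11)*59 = (11/84)*59 = 649/84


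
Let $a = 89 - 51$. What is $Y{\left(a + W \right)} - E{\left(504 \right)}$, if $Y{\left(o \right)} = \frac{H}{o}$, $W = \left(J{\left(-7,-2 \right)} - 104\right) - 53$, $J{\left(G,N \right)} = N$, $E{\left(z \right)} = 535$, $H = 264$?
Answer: $- \frac{5909}{11} \approx -537.18$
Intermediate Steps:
$a = 38$
$W = -159$ ($W = \left(-2 - 104\right) - 53 = -106 - 53 = -159$)
$Y{\left(o \right)} = \frac{264}{o}$
$Y{\left(a + W \right)} - E{\left(504 \right)} = \frac{264}{38 - 159} - 535 = \frac{264}{-121} - 535 = 264 \left(- \frac{1}{121}\right) - 535 = - \frac{24}{11} - 535 = - \frac{5909}{11}$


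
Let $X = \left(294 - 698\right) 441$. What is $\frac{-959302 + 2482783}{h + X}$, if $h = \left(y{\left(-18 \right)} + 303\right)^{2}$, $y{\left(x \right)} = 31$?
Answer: $- \frac{1523481}{66608} \approx -22.872$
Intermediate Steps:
$h = 111556$ ($h = \left(31 + 303\right)^{2} = 334^{2} = 111556$)
$X = -178164$ ($X = \left(-404\right) 441 = -178164$)
$\frac{-959302 + 2482783}{h + X} = \frac{-959302 + 2482783}{111556 - 178164} = \frac{1523481}{-66608} = 1523481 \left(- \frac{1}{66608}\right) = - \frac{1523481}{66608}$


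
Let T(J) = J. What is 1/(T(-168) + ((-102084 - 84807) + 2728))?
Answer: -1/184331 ≈ -5.4250e-6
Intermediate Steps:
1/(T(-168) + ((-102084 - 84807) + 2728)) = 1/(-168 + ((-102084 - 84807) + 2728)) = 1/(-168 + (-186891 + 2728)) = 1/(-168 - 184163) = 1/(-184331) = -1/184331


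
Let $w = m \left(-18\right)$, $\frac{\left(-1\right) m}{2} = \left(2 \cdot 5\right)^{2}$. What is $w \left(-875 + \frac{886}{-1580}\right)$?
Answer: $- \frac{249009480}{79} \approx -3.152 \cdot 10^{6}$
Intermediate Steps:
$m = -200$ ($m = - 2 \left(2 \cdot 5\right)^{2} = - 2 \cdot 10^{2} = \left(-2\right) 100 = -200$)
$w = 3600$ ($w = \left(-200\right) \left(-18\right) = 3600$)
$w \left(-875 + \frac{886}{-1580}\right) = 3600 \left(-875 + \frac{886}{-1580}\right) = 3600 \left(-875 + 886 \left(- \frac{1}{1580}\right)\right) = 3600 \left(-875 - \frac{443}{790}\right) = 3600 \left(- \frac{691693}{790}\right) = - \frac{249009480}{79}$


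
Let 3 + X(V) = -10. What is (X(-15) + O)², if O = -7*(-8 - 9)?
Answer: 11236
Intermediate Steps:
X(V) = -13 (X(V) = -3 - 10 = -13)
O = 119 (O = -7*(-17) = 119)
(X(-15) + O)² = (-13 + 119)² = 106² = 11236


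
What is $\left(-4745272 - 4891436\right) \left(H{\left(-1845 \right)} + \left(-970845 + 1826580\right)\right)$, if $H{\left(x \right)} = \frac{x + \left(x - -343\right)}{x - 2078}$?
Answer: $- \frac{32350927474912416}{3923} \approx -8.2465 \cdot 10^{12}$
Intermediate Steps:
$H{\left(x \right)} = \frac{343 + 2 x}{-2078 + x}$ ($H{\left(x \right)} = \frac{x + \left(x + 343\right)}{-2078 + x} = \frac{x + \left(343 + x\right)}{-2078 + x} = \frac{343 + 2 x}{-2078 + x}$)
$\left(-4745272 - 4891436\right) \left(H{\left(-1845 \right)} + \left(-970845 + 1826580\right)\right) = \left(-4745272 - 4891436\right) \left(\frac{343 + 2 \left(-1845\right)}{-2078 - 1845} + \left(-970845 + 1826580\right)\right) = - 9636708 \left(\frac{343 - 3690}{-3923} + 855735\right) = - 9636708 \left(\left(- \frac{1}{3923}\right) \left(-3347\right) + 855735\right) = - 9636708 \left(\frac{3347}{3923} + 855735\right) = \left(-9636708\right) \frac{3357051752}{3923} = - \frac{32350927474912416}{3923}$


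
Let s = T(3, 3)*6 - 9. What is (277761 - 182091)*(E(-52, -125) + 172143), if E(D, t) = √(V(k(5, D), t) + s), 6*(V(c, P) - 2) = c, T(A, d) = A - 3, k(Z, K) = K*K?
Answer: 16468920810 + 350790*√33 ≈ 1.6471e+10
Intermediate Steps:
k(Z, K) = K²
T(A, d) = -3 + A
V(c, P) = 2 + c/6
s = -9 (s = (-3 + 3)*6 - 9 = 0*6 - 9 = 0 - 9 = -9)
E(D, t) = √(-7 + D²/6) (E(D, t) = √((2 + D²/6) - 9) = √(-7 + D²/6))
(277761 - 182091)*(E(-52, -125) + 172143) = (277761 - 182091)*(√(-252 + 6*(-52)²)/6 + 172143) = 95670*(√(-252 + 6*2704)/6 + 172143) = 95670*(√(-252 + 16224)/6 + 172143) = 95670*(√15972/6 + 172143) = 95670*((22*√33)/6 + 172143) = 95670*(11*√33/3 + 172143) = 95670*(172143 + 11*√33/3) = 16468920810 + 350790*√33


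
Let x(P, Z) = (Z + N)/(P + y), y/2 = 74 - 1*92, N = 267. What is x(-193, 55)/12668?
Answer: -161/1450486 ≈ -0.00011100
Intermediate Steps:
y = -36 (y = 2*(74 - 1*92) = 2*(74 - 92) = 2*(-18) = -36)
x(P, Z) = (267 + Z)/(-36 + P) (x(P, Z) = (Z + 267)/(P - 36) = (267 + Z)/(-36 + P))
x(-193, 55)/12668 = ((267 + 55)/(-36 - 193))/12668 = (322/(-229))*(1/12668) = -1/229*322*(1/12668) = -322/229*1/12668 = -161/1450486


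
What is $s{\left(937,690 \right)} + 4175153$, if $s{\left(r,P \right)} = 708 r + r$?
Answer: $4839486$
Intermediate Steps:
$s{\left(r,P \right)} = 709 r$
$s{\left(937,690 \right)} + 4175153 = 709 \cdot 937 + 4175153 = 664333 + 4175153 = 4839486$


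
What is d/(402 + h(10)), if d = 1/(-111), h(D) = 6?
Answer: -1/45288 ≈ -2.2081e-5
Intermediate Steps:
d = -1/111 ≈ -0.0090090
d/(402 + h(10)) = -1/111/(402 + 6) = -1/111/408 = (1/408)*(-1/111) = -1/45288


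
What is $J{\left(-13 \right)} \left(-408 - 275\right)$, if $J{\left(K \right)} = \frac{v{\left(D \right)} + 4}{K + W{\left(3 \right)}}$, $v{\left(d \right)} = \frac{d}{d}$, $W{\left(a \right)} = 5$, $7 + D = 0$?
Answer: $\frac{3415}{8} \approx 426.88$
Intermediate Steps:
$D = -7$ ($D = -7 + 0 = -7$)
$v{\left(d \right)} = 1$
$J{\left(K \right)} = \frac{5}{5 + K}$ ($J{\left(K \right)} = \frac{1 + 4}{K + 5} = \frac{5}{5 + K}$)
$J{\left(-13 \right)} \left(-408 - 275\right) = \frac{5}{5 - 13} \left(-408 - 275\right) = \frac{5}{-8} \left(-683\right) = 5 \left(- \frac{1}{8}\right) \left(-683\right) = \left(- \frac{5}{8}\right) \left(-683\right) = \frac{3415}{8}$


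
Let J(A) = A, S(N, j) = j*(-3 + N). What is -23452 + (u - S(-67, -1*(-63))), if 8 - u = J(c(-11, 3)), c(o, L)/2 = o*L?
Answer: -18968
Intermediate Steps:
c(o, L) = 2*L*o (c(o, L) = 2*(o*L) = 2*(L*o) = 2*L*o)
u = 74 (u = 8 - 2*3*(-11) = 8 - 1*(-66) = 8 + 66 = 74)
-23452 + (u - S(-67, -1*(-63))) = -23452 + (74 - (-1*(-63))*(-3 - 67)) = -23452 + (74 - 63*(-70)) = -23452 + (74 - 1*(-4410)) = -23452 + (74 + 4410) = -23452 + 4484 = -18968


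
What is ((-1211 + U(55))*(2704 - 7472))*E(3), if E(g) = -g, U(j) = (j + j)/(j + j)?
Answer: -17307840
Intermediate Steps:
U(j) = 1 (U(j) = (2*j)/((2*j)) = (2*j)*(1/(2*j)) = 1)
((-1211 + U(55))*(2704 - 7472))*E(3) = ((-1211 + 1)*(2704 - 7472))*(-1*3) = -1210*(-4768)*(-3) = 5769280*(-3) = -17307840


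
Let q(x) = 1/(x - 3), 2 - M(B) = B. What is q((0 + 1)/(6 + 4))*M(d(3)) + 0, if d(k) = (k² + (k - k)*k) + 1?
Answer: 80/29 ≈ 2.7586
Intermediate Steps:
d(k) = 1 + k² (d(k) = (k² + 0*k) + 1 = (k² + 0) + 1 = k² + 1 = 1 + k²)
M(B) = 2 - B
q(x) = 1/(-3 + x)
q((0 + 1)/(6 + 4))*M(d(3)) + 0 = (2 - (1 + 3²))/(-3 + (0 + 1)/(6 + 4)) + 0 = (2 - (1 + 9))/(-3 + 1/10) + 0 = (2 - 1*10)/(-3 + 1*(⅒)) + 0 = (2 - 10)/(-3 + ⅒) + 0 = -8/(-29/10) + 0 = -10/29*(-8) + 0 = 80/29 + 0 = 80/29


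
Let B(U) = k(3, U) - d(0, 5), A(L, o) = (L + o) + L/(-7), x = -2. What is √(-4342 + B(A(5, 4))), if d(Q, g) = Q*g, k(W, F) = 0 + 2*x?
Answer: I*√4346 ≈ 65.924*I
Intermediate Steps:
k(W, F) = -4 (k(W, F) = 0 + 2*(-2) = 0 - 4 = -4)
A(L, o) = o + 6*L/7 (A(L, o) = (L + o) + L*(-⅐) = (L + o) - L/7 = o + 6*L/7)
B(U) = -4 (B(U) = -4 - 0*5 = -4 - 1*0 = -4 + 0 = -4)
√(-4342 + B(A(5, 4))) = √(-4342 - 4) = √(-4346) = I*√4346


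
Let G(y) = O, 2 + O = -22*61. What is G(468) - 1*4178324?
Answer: -4179668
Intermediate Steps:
O = -1344 (O = -2 - 22*61 = -2 - 1342 = -1344)
G(y) = -1344
G(468) - 1*4178324 = -1344 - 1*4178324 = -1344 - 4178324 = -4179668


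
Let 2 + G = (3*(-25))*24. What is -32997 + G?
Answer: -34799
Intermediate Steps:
G = -1802 (G = -2 + (3*(-25))*24 = -2 - 75*24 = -2 - 1800 = -1802)
-32997 + G = -32997 - 1802 = -34799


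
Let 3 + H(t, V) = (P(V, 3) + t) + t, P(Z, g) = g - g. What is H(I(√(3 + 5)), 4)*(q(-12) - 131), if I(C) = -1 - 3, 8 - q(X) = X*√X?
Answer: 1353 - 264*I*√3 ≈ 1353.0 - 457.26*I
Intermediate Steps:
P(Z, g) = 0
q(X) = 8 - X^(3/2) (q(X) = 8 - X*√X = 8 - X^(3/2))
I(C) = -4
H(t, V) = -3 + 2*t (H(t, V) = -3 + ((0 + t) + t) = -3 + (t + t) = -3 + 2*t)
H(I(√(3 + 5)), 4)*(q(-12) - 131) = (-3 + 2*(-4))*((8 - (-12)^(3/2)) - 131) = (-3 - 8)*((8 - (-24)*I*√3) - 131) = -11*((8 + 24*I*√3) - 131) = -11*(-123 + 24*I*√3) = 1353 - 264*I*√3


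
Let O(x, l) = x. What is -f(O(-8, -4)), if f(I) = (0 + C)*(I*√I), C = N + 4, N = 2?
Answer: 96*I*√2 ≈ 135.76*I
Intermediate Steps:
C = 6 (C = 2 + 4 = 6)
f(I) = 6*I^(3/2) (f(I) = (0 + 6)*(I*√I) = 6*I^(3/2))
-f(O(-8, -4)) = -6*(-8)^(3/2) = -6*(-16*I*√2) = -(-96)*I*√2 = 96*I*√2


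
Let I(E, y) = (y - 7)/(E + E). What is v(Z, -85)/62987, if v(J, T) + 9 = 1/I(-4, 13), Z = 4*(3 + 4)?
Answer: -31/188961 ≈ -0.00016406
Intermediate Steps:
I(E, y) = (-7 + y)/(2*E) (I(E, y) = (-7 + y)/((2*E)) = (-7 + y)*(1/(2*E)) = (-7 + y)/(2*E))
Z = 28 (Z = 4*7 = 28)
v(J, T) = -31/3 (v(J, T) = -9 + 1/((½)*(-7 + 13)/(-4)) = -9 + 1/((½)*(-¼)*6) = -9 + 1/(-¾) = -9 - 4/3 = -31/3)
v(Z, -85)/62987 = -31/3/62987 = -31/3*1/62987 = -31/188961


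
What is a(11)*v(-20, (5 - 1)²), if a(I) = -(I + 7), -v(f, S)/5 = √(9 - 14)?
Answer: 90*I*√5 ≈ 201.25*I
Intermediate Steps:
v(f, S) = -5*I*√5 (v(f, S) = -5*√(9 - 14) = -5*I*√5)
a(I) = -7 - I (a(I) = -(7 + I) = -7 - I)
a(11)*v(-20, (5 - 1)²) = (-7 - 1*11)*(-5*I*√5) = (-7 - 11)*(-5*I*√5) = -(-90)*I*√5 = 90*I*√5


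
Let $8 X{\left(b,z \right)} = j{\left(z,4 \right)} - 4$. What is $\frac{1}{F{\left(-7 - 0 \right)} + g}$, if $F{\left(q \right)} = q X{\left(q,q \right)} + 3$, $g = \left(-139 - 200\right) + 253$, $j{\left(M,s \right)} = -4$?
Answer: $- \frac{1}{76} \approx -0.013158$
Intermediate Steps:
$X{\left(b,z \right)} = -1$ ($X{\left(b,z \right)} = \frac{-4 - 4}{8} = \frac{1}{8} \left(-8\right) = -1$)
$g = -86$ ($g = -339 + 253 = -86$)
$F{\left(q \right)} = 3 - q$ ($F{\left(q \right)} = q \left(-1\right) + 3 = - q + 3 = 3 - q$)
$\frac{1}{F{\left(-7 - 0 \right)} + g} = \frac{1}{\left(3 - \left(-7 - 0\right)\right) - 86} = \frac{1}{\left(3 - \left(-7 + 0\right)\right) - 86} = \frac{1}{\left(3 - -7\right) - 86} = \frac{1}{\left(3 + 7\right) - 86} = \frac{1}{10 - 86} = \frac{1}{-76} = - \frac{1}{76}$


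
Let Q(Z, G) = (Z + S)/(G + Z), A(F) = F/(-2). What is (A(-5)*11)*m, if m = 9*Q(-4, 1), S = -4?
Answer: 660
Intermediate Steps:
A(F) = -F/2 (A(F) = F*(-½) = -F/2)
Q(Z, G) = (-4 + Z)/(G + Z) (Q(Z, G) = (Z - 4)/(G + Z) = (-4 + Z)/(G + Z))
m = 24 (m = 9*((-4 - 4)/(1 - 4)) = 9*(-8/(-3)) = 9*(-⅓*(-8)) = 9*(8/3) = 24)
(A(-5)*11)*m = (-½*(-5)*11)*24 = ((5/2)*11)*24 = (55/2)*24 = 660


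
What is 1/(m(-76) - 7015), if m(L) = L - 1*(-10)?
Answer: -1/7081 ≈ -0.00014122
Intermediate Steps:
m(L) = 10 + L (m(L) = L + 10 = 10 + L)
1/(m(-76) - 7015) = 1/((10 - 76) - 7015) = 1/(-66 - 7015) = 1/(-7081) = -1/7081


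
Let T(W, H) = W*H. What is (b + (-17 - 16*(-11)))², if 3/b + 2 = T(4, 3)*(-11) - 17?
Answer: 576288036/22801 ≈ 25275.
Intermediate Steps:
T(W, H) = H*W
b = -3/151 (b = 3/(-2 + ((3*4)*(-11) - 17)) = 3/(-2 + (12*(-11) - 17)) = 3/(-2 + (-132 - 17)) = 3/(-2 - 149) = 3/(-151) = 3*(-1/151) = -3/151 ≈ -0.019868)
(b + (-17 - 16*(-11)))² = (-3/151 + (-17 - 16*(-11)))² = (-3/151 + (-17 + 176))² = (-3/151 + 159)² = (24006/151)² = 576288036/22801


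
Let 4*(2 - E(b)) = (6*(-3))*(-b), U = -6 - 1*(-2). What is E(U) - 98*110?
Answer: -10760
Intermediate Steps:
U = -4 (U = -6 + 2 = -4)
E(b) = 2 - 9*b/2 (E(b) = 2 - 6*(-3)*(-b)/4 = 2 - (-9)*(-b)/2 = 2 - 9*b/2)
E(U) - 98*110 = (2 - 9/2*(-4)) - 98*110 = (2 + 18) - 10780 = 20 - 10780 = -10760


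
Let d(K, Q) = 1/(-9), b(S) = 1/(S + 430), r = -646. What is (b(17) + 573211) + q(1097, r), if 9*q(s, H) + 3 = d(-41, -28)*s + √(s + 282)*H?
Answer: 6917916110/12069 - 646*√1379/9 ≈ 5.7053e+5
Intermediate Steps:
b(S) = 1/(430 + S)
d(K, Q) = -⅑
q(s, H) = -⅓ - s/81 + H*√(282 + s)/9 (q(s, H) = -⅓ + (-s/9 + √(s + 282)*H)/9 = -⅓ + (-s/9 + √(282 + s)*H)/9 = -⅓ + (-s/9 + H*√(282 + s))/9 = -⅓ + (-s/81 + H*√(282 + s)/9) = -⅓ - s/81 + H*√(282 + s)/9)
(b(17) + 573211) + q(1097, r) = (1/(430 + 17) + 573211) + (-⅓ - 1/81*1097 + (⅑)*(-646)*√(282 + 1097)) = (1/447 + 573211) + (-⅓ - 1097/81 + (⅑)*(-646)*√1379) = (1/447 + 573211) + (-⅓ - 1097/81 - 646*√1379/9) = 256225318/447 + (-1124/81 - 646*√1379/9) = 6917916110/12069 - 646*√1379/9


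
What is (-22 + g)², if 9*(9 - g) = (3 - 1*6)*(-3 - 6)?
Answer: 256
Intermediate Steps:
g = 6 (g = 9 - (3 - 1*6)*(-3 - 6)/9 = 9 - (3 - 6)*(-9)/9 = 9 - (-1)*(-9)/3 = 9 - ⅑*27 = 9 - 3 = 6)
(-22 + g)² = (-22 + 6)² = (-16)² = 256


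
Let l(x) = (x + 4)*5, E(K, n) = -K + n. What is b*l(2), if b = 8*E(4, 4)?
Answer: 0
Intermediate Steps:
E(K, n) = n - K
b = 0 (b = 8*(4 - 1*4) = 8*(4 - 4) = 8*0 = 0)
l(x) = 20 + 5*x (l(x) = (4 + x)*5 = 20 + 5*x)
b*l(2) = 0*(20 + 5*2) = 0*(20 + 10) = 0*30 = 0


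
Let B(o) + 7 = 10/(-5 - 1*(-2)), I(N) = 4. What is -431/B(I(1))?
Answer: 1293/31 ≈ 41.710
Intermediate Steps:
B(o) = -31/3 (B(o) = -7 + 10/(-5 - 1*(-2)) = -7 + 10/(-5 + 2) = -7 + 10/(-3) = -7 + 10*(-1/3) = -7 - 10/3 = -31/3)
-431/B(I(1)) = -431/(-31/3) = -431*(-3/31) = 1293/31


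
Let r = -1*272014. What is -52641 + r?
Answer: -324655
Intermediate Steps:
r = -272014
-52641 + r = -52641 - 272014 = -324655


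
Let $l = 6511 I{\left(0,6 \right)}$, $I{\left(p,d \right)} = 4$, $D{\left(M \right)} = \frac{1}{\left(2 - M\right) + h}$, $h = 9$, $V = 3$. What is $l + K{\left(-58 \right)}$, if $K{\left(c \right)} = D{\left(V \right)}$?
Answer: $\frac{208353}{8} \approx 26044.0$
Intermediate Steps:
$D{\left(M \right)} = \frac{1}{11 - M}$ ($D{\left(M \right)} = \frac{1}{\left(2 - M\right) + 9} = \frac{1}{11 - M}$)
$K{\left(c \right)} = \frac{1}{8}$ ($K{\left(c \right)} = \frac{1}{11 - 3} = \frac{1}{8}$)
$l = 26044$ ($l = 6511 \cdot 4 = 26044$)
$l + K{\left(-58 \right)} = 26044 + \frac{1}{8} = \frac{208353}{8}$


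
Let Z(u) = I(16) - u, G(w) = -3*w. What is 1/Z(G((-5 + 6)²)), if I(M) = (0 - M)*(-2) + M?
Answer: 1/51 ≈ 0.019608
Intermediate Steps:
I(M) = 3*M (I(M) = -M*(-2) + M = 2*M + M = 3*M)
G(w) = -3*w
Z(u) = 48 - u (Z(u) = 3*16 - u = 48 - u)
1/Z(G((-5 + 6)²)) = 1/(48 - (-3)*(-5 + 6)²) = 1/(48 - (-3)*1²) = 1/(48 - (-3)) = 1/(48 - 1*(-3)) = 1/(48 + 3) = 1/51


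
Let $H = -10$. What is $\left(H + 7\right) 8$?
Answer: $-24$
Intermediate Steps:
$\left(H + 7\right) 8 = \left(-10 + 7\right) 8 = \left(-3\right) 8 = -24$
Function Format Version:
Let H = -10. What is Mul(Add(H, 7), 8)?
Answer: -24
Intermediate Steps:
Mul(Add(H, 7), 8) = Mul(Add(-10, 7), 8) = Mul(-3, 8) = -24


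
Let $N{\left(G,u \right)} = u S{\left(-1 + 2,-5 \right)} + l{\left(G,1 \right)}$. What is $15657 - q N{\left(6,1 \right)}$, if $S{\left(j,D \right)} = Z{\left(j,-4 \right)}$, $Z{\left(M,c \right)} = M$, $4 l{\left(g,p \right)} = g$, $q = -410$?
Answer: $16682$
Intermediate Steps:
$l{\left(g,p \right)} = \frac{g}{4}$
$S{\left(j,D \right)} = j$
$N{\left(G,u \right)} = u + \frac{G}{4}$ ($N{\left(G,u \right)} = u \left(-1 + 2\right) + \frac{G}{4} = u 1 + \frac{G}{4} = u + \frac{G}{4}$)
$15657 - q N{\left(6,1 \right)} = 15657 - - 410 \left(1 + \frac{1}{4} \cdot 6\right) = 15657 - - 410 \left(1 + \frac{3}{2}\right) = 15657 - \left(-410\right) \frac{5}{2} = 15657 - -1025 = 15657 + 1025 = 16682$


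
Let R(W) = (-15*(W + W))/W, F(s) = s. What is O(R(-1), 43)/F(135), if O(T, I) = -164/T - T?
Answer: 532/2025 ≈ 0.26272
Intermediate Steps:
R(W) = -30 (R(W) = (-30*W)/W = -30)
O(T, I) = -T - 164/T
O(R(-1), 43)/F(135) = (-1*(-30) - 164/(-30))/135 = (30 - 164*(-1/30))*(1/135) = (30 + 82/15)*(1/135) = (532/15)*(1/135) = 532/2025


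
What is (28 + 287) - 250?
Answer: 65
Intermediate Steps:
(28 + 287) - 250 = 315 - 250 = 65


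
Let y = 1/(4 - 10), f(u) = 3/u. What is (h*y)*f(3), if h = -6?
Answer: 1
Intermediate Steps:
y = -⅙ (y = 1/(-6) = -⅙ ≈ -0.16667)
(h*y)*f(3) = (-6*(-⅙))*(3/3) = 1*(3*(⅓)) = 1*1 = 1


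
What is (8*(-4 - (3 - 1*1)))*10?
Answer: -480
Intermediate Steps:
(8*(-4 - (3 - 1*1)))*10 = (8*(-4 - (3 - 1)))*10 = (8*(-4 - 1*2))*10 = (8*(-4 - 2))*10 = (8*(-6))*10 = -48*10 = -480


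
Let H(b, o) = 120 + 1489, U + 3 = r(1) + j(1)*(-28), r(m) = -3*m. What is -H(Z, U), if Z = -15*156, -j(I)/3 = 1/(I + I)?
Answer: -1609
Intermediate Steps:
j(I) = -3/(2*I) (j(I) = -3/(I + I) = -3*1/(2*I) = -3/(2*I))
U = 36 (U = -3 + (-3*1 - 3/2/1*(-28)) = -3 + (-3 - 3/2*1*(-28)) = -3 + (-3 - 3/2*(-28)) = -3 + (-3 + 42) = -3 + 39 = 36)
Z = -2340
H(b, o) = 1609
-H(Z, U) = -1*1609 = -1609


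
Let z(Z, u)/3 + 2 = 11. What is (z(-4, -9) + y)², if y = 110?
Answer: 18769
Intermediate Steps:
z(Z, u) = 27 (z(Z, u) = -6 + 3*11 = -6 + 33 = 27)
(z(-4, -9) + y)² = (27 + 110)² = 137² = 18769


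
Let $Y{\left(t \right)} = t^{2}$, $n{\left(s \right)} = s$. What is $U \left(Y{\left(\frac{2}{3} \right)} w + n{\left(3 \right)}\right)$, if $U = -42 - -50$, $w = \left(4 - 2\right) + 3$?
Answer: $\frac{376}{9} \approx 41.778$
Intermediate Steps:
$w = 5$ ($w = 2 + 3 = 5$)
$U = 8$ ($U = -42 + 50 = 8$)
$U \left(Y{\left(\frac{2}{3} \right)} w + n{\left(3 \right)}\right) = 8 \left(\left(\frac{2}{3}\right)^{2} \cdot 5 + 3\right) = 8 \left(\frac{4}{9} \cdot 5 + 3\right) = 8 \left(\frac{20}{9} + 3\right) = 8 \cdot \frac{47}{9} = \frac{376}{9}$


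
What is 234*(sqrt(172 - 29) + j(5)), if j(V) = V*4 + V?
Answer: 5850 + 234*sqrt(143) ≈ 8648.2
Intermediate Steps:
j(V) = 5*V (j(V) = 4*V + V = 5*V)
234*(sqrt(172 - 29) + j(5)) = 234*(sqrt(172 - 29) + 5*5) = 234*(sqrt(143) + 25) = 234*(25 + sqrt(143)) = 5850 + 234*sqrt(143)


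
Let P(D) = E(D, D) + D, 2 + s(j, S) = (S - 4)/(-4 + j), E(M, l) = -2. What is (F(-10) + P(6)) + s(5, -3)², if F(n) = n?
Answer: 75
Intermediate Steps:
s(j, S) = -2 + (-4 + S)/(-4 + j) (s(j, S) = -2 + (S - 4)/(-4 + j) = -2 + (-4 + S)/(-4 + j))
P(D) = -2 + D
(F(-10) + P(6)) + s(5, -3)² = (-10 + (-2 + 6)) + ((4 - 3 - 2*5)/(-4 + 5))² = (-10 + 4) + ((4 - 3 - 10)/1)² = -6 + (1*(-9))² = -6 + (-9)² = -6 + 81 = 75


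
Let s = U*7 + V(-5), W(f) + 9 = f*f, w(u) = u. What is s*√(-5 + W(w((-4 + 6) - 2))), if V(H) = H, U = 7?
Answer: 44*I*√14 ≈ 164.63*I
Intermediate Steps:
W(f) = -9 + f² (W(f) = -9 + f*f = -9 + f²)
s = 44 (s = 7*7 - 5 = 49 - 5 = 44)
s*√(-5 + W(w((-4 + 6) - 2))) = 44*√(-5 + (-9 + ((-4 + 6) - 2)²)) = 44*√(-5 + (-9 + (2 - 2)²)) = 44*√(-5 + (-9 + 0²)) = 44*√(-5 + (-9 + 0)) = 44*√(-5 - 9) = 44*√(-14) = 44*(I*√14) = 44*I*√14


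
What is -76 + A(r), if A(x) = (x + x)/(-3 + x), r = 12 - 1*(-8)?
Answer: -1252/17 ≈ -73.647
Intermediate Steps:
r = 20 (r = 12 + 8 = 20)
A(x) = 2*x/(-3 + x) (A(x) = (2*x)/(-3 + x) = 2*x/(-3 + x))
-76 + A(r) = -76 + 2*20/(-3 + 20) = -76 + 2*20/17 = -76 + 2*20*(1/17) = -76 + 40/17 = -1252/17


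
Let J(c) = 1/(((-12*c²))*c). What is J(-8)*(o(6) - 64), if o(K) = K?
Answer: -29/3072 ≈ -0.0094401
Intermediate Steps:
J(c) = -1/(12*c³) (J(c) = (-1/(12*c²))/c = -1/(12*c³))
J(-8)*(o(6) - 64) = (-1/12/(-8)³)*(6 - 64) = -1/12*(-1/512)*(-58) = (1/6144)*(-58) = -29/3072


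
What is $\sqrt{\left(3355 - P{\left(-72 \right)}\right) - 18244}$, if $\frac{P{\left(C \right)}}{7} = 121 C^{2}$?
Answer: $7 i \sqrt{89913} \approx 2099.0 i$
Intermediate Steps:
$P{\left(C \right)} = 847 C^{2}$ ($P{\left(C \right)} = 7 \cdot 121 C^{2} = 847 C^{2}$)
$\sqrt{\left(3355 - P{\left(-72 \right)}\right) - 18244} = \sqrt{\left(3355 - 847 \left(-72\right)^{2}\right) - 18244} = \sqrt{\left(3355 - 847 \cdot 5184\right) - 18244} = \sqrt{\left(3355 - 4390848\right) - 18244} = \sqrt{-4387493 - 18244} = \sqrt{-4405737} = 7 i \sqrt{89913}$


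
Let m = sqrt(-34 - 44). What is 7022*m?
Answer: 7022*I*sqrt(78) ≈ 62017.0*I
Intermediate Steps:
m = I*sqrt(78) (m = sqrt(-78) = I*sqrt(78) ≈ 8.8318*I)
7022*m = 7022*(I*sqrt(78)) = 7022*I*sqrt(78)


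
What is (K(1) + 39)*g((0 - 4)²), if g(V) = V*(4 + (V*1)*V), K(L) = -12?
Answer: 112320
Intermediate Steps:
g(V) = V*(4 + V²) (g(V) = V*(4 + V*V) = V*(4 + V²))
(K(1) + 39)*g((0 - 4)²) = (-12 + 39)*((0 - 4)²*(4 + ((0 - 4)²)²)) = 27*((-4)²*(4 + ((-4)²)²)) = 27*(16*(4 + 16²)) = 27*(16*(4 + 256)) = 27*(16*260) = 27*4160 = 112320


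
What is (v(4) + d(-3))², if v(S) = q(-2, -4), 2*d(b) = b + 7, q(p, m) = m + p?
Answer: 16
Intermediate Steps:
d(b) = 7/2 + b/2 (d(b) = (b + 7)/2 = (7 + b)/2 = 7/2 + b/2)
v(S) = -6 (v(S) = -4 - 2 = -6)
(v(4) + d(-3))² = (-6 + (7/2 + (½)*(-3)))² = (-6 + (7/2 - 3/2))² = (-6 + 2)² = (-4)² = 16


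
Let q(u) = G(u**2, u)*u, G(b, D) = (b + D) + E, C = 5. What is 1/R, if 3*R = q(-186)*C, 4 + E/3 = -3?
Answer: -1/10660590 ≈ -9.3803e-8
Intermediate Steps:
E = -21 (E = -12 + 3*(-3) = -12 - 9 = -21)
G(b, D) = -21 + D + b (G(b, D) = (b + D) - 21 = (D + b) - 21 = -21 + D + b)
q(u) = u*(-21 + u + u**2) (q(u) = (-21 + u + u**2)*u = u*(-21 + u + u**2))
R = -10660590 (R = (-186*(-21 - 186 + (-186)**2)*5)/3 = (-186*(-21 - 186 + 34596)*5)/3 = (-186*34389*5)/3 = (-6396354*5)/3 = (1/3)*(-31981770) = -10660590)
1/R = 1/(-10660590) = -1/10660590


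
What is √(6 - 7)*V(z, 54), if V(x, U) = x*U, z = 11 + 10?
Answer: 1134*I ≈ 1134.0*I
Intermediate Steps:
z = 21
V(x, U) = U*x
√(6 - 7)*V(z, 54) = √(6 - 7)*(54*21) = √(-1)*1134 = I*1134 = 1134*I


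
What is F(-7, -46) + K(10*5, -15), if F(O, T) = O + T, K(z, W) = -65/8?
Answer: -489/8 ≈ -61.125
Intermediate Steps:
K(z, W) = -65/8 (K(z, W) = -65*⅛ = -65/8)
F(-7, -46) + K(10*5, -15) = (-7 - 46) - 65/8 = -53 - 65/8 = -489/8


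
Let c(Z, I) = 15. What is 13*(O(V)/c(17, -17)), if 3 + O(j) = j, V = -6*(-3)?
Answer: 13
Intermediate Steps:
V = 18
O(j) = -3 + j
13*(O(V)/c(17, -17)) = 13*((-3 + 18)/15) = 13*(15*(1/15)) = 13*1 = 13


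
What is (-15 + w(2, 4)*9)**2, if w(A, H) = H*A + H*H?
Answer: 40401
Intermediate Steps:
w(A, H) = H**2 + A*H (w(A, H) = A*H + H**2 = H**2 + A*H)
(-15 + w(2, 4)*9)**2 = (-15 + (4*(2 + 4))*9)**2 = (-15 + (4*6)*9)**2 = (-15 + 24*9)**2 = (-15 + 216)**2 = 201**2 = 40401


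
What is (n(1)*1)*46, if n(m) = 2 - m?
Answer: 46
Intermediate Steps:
(n(1)*1)*46 = ((2 - 1*1)*1)*46 = ((2 - 1)*1)*46 = (1*1)*46 = 1*46 = 46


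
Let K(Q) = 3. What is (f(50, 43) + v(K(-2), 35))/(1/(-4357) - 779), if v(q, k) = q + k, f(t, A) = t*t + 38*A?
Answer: -649193/121218 ≈ -5.3556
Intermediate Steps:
f(t, A) = t**2 + 38*A
v(q, k) = k + q
(f(50, 43) + v(K(-2), 35))/(1/(-4357) - 779) = ((50**2 + 38*43) + (35 + 3))/(1/(-4357) - 779) = ((2500 + 1634) + 38)/(-1/4357 - 779) = (4134 + 38)/(-3394104/4357) = 4172*(-4357/3394104) = -649193/121218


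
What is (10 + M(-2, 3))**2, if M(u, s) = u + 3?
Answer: 121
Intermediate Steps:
M(u, s) = 3 + u
(10 + M(-2, 3))**2 = (10 + (3 - 2))**2 = (10 + 1)**2 = 11**2 = 121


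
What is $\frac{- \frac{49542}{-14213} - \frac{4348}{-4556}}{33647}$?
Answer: $\frac{71877869}{544698059729} \approx 0.00013196$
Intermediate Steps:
$\frac{- \frac{49542}{-14213} - \frac{4348}{-4556}}{33647} = \left(\left(-49542\right) \left(- \frac{1}{14213}\right) - - \frac{1087}{1139}\right) \frac{1}{33647} = \left(\frac{49542}{14213} + \frac{1087}{1139}\right) \frac{1}{33647} = \frac{71877869}{16188607} \cdot \frac{1}{33647} = \frac{71877869}{544698059729}$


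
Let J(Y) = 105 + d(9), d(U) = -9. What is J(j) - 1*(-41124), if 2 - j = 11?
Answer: 41220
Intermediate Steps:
j = -9 (j = 2 - 1*11 = 2 - 11 = -9)
J(Y) = 96 (J(Y) = 105 - 9 = 96)
J(j) - 1*(-41124) = 96 - 1*(-41124) = 96 + 41124 = 41220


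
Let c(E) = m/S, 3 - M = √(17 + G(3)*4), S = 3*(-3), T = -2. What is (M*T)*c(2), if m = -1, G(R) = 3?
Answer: -⅔ + 2*√29/9 ≈ 0.53004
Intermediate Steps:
S = -9
M = 3 - √29 (M = 3 - √(17 + 3*4) = 3 - √(17 + 12) = 3 - √29 ≈ -2.3852)
c(E) = ⅑ (c(E) = -1/(-9) = -1*(-⅑) = ⅑)
(M*T)*c(2) = ((3 - √29)*(-2))*(⅑) = (-6 + 2*√29)*(⅑) = -⅔ + 2*√29/9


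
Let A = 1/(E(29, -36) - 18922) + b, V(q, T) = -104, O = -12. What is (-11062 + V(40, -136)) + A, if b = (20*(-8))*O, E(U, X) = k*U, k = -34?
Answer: -184069369/19908 ≈ -9246.0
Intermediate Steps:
E(U, X) = -34*U
b = 1920 (b = (20*(-8))*(-12) = -160*(-12) = 1920)
A = 38223359/19908 (A = 1/(-34*29 - 18922) + 1920 = 1/(-986 - 18922) + 1920 = 1/(-19908) + 1920 = -1/19908 + 1920 = 38223359/19908 ≈ 1920.0)
(-11062 + V(40, -136)) + A = (-11062 - 104) + 38223359/19908 = -11166 + 38223359/19908 = -184069369/19908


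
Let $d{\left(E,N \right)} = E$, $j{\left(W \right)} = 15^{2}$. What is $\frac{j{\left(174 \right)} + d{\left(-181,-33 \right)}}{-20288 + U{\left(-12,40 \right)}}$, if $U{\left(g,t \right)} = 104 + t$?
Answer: $- \frac{11}{5036} \approx -0.0021843$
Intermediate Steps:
$j{\left(W \right)} = 225$
$\frac{j{\left(174 \right)} + d{\left(-181,-33 \right)}}{-20288 + U{\left(-12,40 \right)}} = \frac{225 - 181}{-20288 + \left(104 + 40\right)} = \frac{44}{-20288 + 144} = \frac{44}{-20144} = 44 \left(- \frac{1}{20144}\right) = - \frac{11}{5036}$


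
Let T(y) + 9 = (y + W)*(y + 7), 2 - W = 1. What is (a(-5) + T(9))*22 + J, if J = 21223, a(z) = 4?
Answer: 24633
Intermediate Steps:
W = 1 (W = 2 - 1*1 = 2 - 1 = 1)
T(y) = -9 + (1 + y)*(7 + y) (T(y) = -9 + (y + 1)*(y + 7) = -9 + (1 + y)*(7 + y))
(a(-5) + T(9))*22 + J = (4 + (-2 + 9² + 8*9))*22 + 21223 = (4 + (-2 + 81 + 72))*22 + 21223 = (4 + 151)*22 + 21223 = 155*22 + 21223 = 3410 + 21223 = 24633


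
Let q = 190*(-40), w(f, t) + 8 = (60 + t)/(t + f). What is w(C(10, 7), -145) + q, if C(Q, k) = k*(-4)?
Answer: -1316099/173 ≈ -7607.5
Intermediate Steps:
C(Q, k) = -4*k
w(f, t) = -8 + (60 + t)/(f + t) (w(f, t) = -8 + (60 + t)/(t + f) = -8 + (60 + t)/(f + t))
q = -7600
w(C(10, 7), -145) + q = (60 - (-32)*7 - 7*(-145))/(-4*7 - 145) - 7600 = (60 - 8*(-28) + 1015)/(-28 - 145) - 7600 = (60 + 224 + 1015)/(-173) - 7600 = -1/173*1299 - 7600 = -1299/173 - 7600 = -1316099/173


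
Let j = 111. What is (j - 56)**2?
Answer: 3025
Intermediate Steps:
(j - 56)**2 = (111 - 56)**2 = 55**2 = 3025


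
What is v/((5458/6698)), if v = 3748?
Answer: 12552052/2729 ≈ 4599.5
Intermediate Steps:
v/((5458/6698)) = 3748/((5458/6698)) = 3748/((5458*(1/6698))) = 3748/(2729/3349) = 3748*(3349/2729) = 12552052/2729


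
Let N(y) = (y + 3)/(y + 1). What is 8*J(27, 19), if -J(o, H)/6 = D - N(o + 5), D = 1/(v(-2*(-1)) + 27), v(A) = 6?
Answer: 544/11 ≈ 49.455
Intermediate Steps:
N(y) = (3 + y)/(1 + y)
D = 1/33 (D = 1/(6 + 27) = 1/33 ≈ 0.030303)
J(o, H) = -2/11 + 6*(8 + o)/(6 + o) (J(o, H) = -6*(1/33 - (3 + (o + 5))/(1 + (o + 5))) = -6*(1/33 - (3 + (5 + o))/(1 + (5 + o))) = -6*(1/33 - (8 + o)/(6 + o)) = -2/11 + 6*(8 + o)/(6 + o))
8*J(27, 19) = 8*(4*(129 + 16*27)/(11*(6 + 27))) = 8*((4/11)*(129 + 432)/33) = 8*((4/11)*(1/33)*561) = 8*(68/11) = 544/11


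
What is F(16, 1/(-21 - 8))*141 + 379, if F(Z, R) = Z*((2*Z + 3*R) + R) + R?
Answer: 2095394/29 ≈ 72255.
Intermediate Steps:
F(Z, R) = R + Z*(2*Z + 4*R) (F(Z, R) = Z*(2*Z + 4*R) + R = R + Z*(2*Z + 4*R))
F(16, 1/(-21 - 8))*141 + 379 = (1/(-21 - 8) + 2*16**2 + 4*16/(-21 - 8))*141 + 379 = (1/(-29) + 2*256 + 4*16/(-29))*141 + 379 = (-1/29 + 512 + 4*(-1/29)*16)*141 + 379 = (-1/29 + 512 - 64/29)*141 + 379 = (14783/29)*141 + 379 = 2084403/29 + 379 = 2095394/29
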